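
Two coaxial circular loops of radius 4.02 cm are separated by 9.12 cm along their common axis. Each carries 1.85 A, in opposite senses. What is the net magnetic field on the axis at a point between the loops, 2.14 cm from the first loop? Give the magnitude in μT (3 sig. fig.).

Each loop contributes B = μ₀IR²/[2(R²+z²)^(3/2)] on the axis, with z measured from that loop.
Loop 1 (z = 0.0214 m): B₁ = 1.99×10⁻⁵ T. Loop 2 (z = 0.0698 m): B₂ = 3.59×10⁻⁶ T.
The fields oppose: B = |B₁ − B₂| = 1.63×10⁻⁵ T.

B ≈ 16.3 μT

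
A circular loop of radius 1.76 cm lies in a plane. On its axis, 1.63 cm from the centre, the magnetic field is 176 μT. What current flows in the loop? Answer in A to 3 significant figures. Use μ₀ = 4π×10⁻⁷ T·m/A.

I ≈ 12.5 A

On the axis of a loop, B = μ₀IR²/[2(R²+z²)^(3/2)], so I = 2B(R²+z²)^(3/2)/(μ₀R²).
R² + z² = 0.0003098 + 0.0002657 = 0.0005754 m²; raised to 3/2 gives 1.38×10⁻⁵ m³.
I = 2 × 1.76×10⁻⁴ × 1.38×10⁻⁵ / (1.26×10⁻⁶ × 0.0003098) = 12.5 A.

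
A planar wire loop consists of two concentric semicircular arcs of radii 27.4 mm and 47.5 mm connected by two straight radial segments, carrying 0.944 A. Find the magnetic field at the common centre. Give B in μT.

The radial connectors point toward the centre, so dl × r̂ = 0 and they contribute nothing.
Each semicircle gives μ₀I/(4R): inner arc 1.08×10⁻⁵ T, outer arc 6.24×10⁻⁶ T.
The two arcs carry current in opposite angular senses, so their fields oppose: B = |1.08×10⁻⁵ − 6.24×10⁻⁶| = 4.58×10⁻⁶ T.

B ≈ 4.58 μT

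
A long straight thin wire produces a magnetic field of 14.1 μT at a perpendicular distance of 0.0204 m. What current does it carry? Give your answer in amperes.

I ≈ 1.44 A

For a long straight wire B = μ₀I/(2πd), so I = 2πdB/μ₀.
I = 2π × 0.0204 × 1.41×10⁻⁵ / (4π×10⁻⁷) = 1.44 A.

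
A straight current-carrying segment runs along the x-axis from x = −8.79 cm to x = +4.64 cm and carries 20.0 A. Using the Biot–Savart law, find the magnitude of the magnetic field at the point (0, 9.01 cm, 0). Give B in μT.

For a finite straight segment, B = (μ₀I/4πd)(sinθ₁ + sinθ₂), where θ₁, θ₂ are the angles from the perpendicular to each end.
The perpendicular distance is d = 0.0901 m; the end-offsets along the wire are a = 0.0879 m and b = 0.0464 m.
sinθ₁ = 0.0879/√(0.0879²+0.0901²) = 0.6983; sinθ₂ = 0.0464/√(0.0464²+0.0901²) = 0.4578.
B = (4π×10⁻⁷ × 20.0) / (4π × 0.0901) × (0.6983 + 0.4578) = 2.57×10⁻⁵ T.

B ≈ 25.7 μT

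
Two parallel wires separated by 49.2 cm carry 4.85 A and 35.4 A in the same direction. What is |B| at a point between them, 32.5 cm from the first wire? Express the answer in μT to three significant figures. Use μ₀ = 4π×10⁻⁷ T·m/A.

Each long wire gives B = μ₀I/(2πd). Distances are d₁ = 0.325 m and d₂ = 0.167 m.
B₁ = 2.98×10⁻⁶ T, B₂ = 4.24×10⁻⁵ T.
Between parallel currents the two contributions point in opposite directions, so they subtract. B = |B₁ − B₂| = |2.98×10⁻⁶ − 4.24×10⁻⁵| = 3.94×10⁻⁵ T.

B ≈ 39.4 μT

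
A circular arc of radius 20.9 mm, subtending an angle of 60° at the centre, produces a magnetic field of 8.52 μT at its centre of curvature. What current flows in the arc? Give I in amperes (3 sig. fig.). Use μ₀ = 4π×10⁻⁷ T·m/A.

I ≈ 1.70 A

For a circular arc, B = μ₀Iφ/(4πR) with φ in radians; here φ = 1.047 rad.
So I = 4πRB/(μ₀φ) = 4π × 0.0209 × 8.52×10⁻⁶ / (4π×10⁻⁷ × 1.047) = 1.70 A.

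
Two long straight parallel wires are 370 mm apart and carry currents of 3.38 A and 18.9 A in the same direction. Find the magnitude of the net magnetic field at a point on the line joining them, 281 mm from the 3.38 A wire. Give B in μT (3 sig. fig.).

Each long wire gives B = μ₀I/(2πd). Distances are d₁ = 0.281 m and d₂ = 0.089 m.
B₁ = 2.41×10⁻⁶ T, B₂ = 4.25×10⁻⁵ T.
Between parallel currents the two contributions point in opposite directions, so they subtract. B = |B₁ − B₂| = |2.41×10⁻⁶ − 4.25×10⁻⁵| = 4.01×10⁻⁵ T.

B ≈ 40.1 μT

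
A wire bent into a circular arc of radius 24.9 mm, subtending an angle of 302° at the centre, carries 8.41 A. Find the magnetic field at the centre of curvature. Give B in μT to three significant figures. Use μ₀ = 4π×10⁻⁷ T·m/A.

B ≈ 178 μT

The Biot–Savart field of a circular arc at its centre is B = μ₀Iφ/(4πR), with φ = 5.271 rad.
B = (4π×10⁻⁷ × 8.41 × 5.271) / (4π × 0.0249) = 1.78×10⁻⁴ T.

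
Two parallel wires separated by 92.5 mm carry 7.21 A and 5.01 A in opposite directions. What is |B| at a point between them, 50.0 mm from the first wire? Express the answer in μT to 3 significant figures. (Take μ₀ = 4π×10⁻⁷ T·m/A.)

Each long wire gives B = μ₀I/(2πd). Distances are d₁ = 0.05 m and d₂ = 0.0425 m.
B₁ = 2.88×10⁻⁵ T, B₂ = 2.36×10⁻⁵ T.
Between antiparallel currents both contributions point the same way, so they add. B = B₁ + B₂ = 2.88×10⁻⁵ + 2.36×10⁻⁵ = 5.24×10⁻⁵ T.

B ≈ 52.4 μT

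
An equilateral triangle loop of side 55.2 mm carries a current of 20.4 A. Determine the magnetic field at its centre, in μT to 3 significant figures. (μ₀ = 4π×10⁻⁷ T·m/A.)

Each side is a finite straight segment at perpendicular distance d = a/(2 tan(π/3)) = 0.01593 m from the centre, with end-angles ±π/3.
One side contributes B₁ = (μ₀I/4πd)·2 sin(π/3) = 2.22×10⁻⁴ T.
All 3 sides add in the same direction: B = 3 × 2.22×10⁻⁴ = 6.65×10⁻⁴ T.

B ≈ 665 μT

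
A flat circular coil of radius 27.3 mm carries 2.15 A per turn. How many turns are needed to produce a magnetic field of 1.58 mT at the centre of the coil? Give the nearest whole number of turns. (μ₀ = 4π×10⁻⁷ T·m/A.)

N = 32

For an N-turn coil, B = Nμ₀I/(2R). A single turn gives B₁ = 4.95×10⁻⁵ T with R = 0.0273 m.
N = B/B₁ = 1.58×10⁻³ / 4.95×10⁻⁵ = 31.93.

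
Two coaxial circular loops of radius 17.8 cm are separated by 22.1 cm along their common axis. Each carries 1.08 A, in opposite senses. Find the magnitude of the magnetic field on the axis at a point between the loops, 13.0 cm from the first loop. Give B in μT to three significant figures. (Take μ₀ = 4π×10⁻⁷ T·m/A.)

B ≈ 0.683 μT

Each loop contributes B = μ₀IR²/[2(R²+z²)^(3/2)] on the axis, with z measured from that loop.
Loop 1 (z = 0.13 m): B₁ = 2.01×10⁻⁶ T. Loop 2 (z = 0.091 m): B₂ = 2.69×10⁻⁶ T.
The fields oppose: B = |B₁ − B₂| = 6.83×10⁻⁷ T.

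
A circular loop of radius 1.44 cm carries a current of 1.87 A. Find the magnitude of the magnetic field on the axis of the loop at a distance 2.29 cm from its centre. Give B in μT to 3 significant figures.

B ≈ 12.3 μT

On the axis of a circular loop, B = μ₀IR² / [2(R²+z²)^(3/2)].
R² + z² = (0.0144)² + (0.0229)² = 0.0007318 m², and (R²+z²)^(3/2) = 1.98×10⁻⁵ m³.
B = (4π×10⁻⁷ × 1.87 × 0.0002074) / (2 × 1.98×10⁻⁵) = 1.23×10⁻⁵ T.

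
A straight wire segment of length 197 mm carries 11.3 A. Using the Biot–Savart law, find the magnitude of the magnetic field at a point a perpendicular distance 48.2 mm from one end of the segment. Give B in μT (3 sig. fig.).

For a finite straight segment, B = (μ₀I/4πd)(sinθ₁ + sinθ₂), where θ₁, θ₂ are the angles from the perpendicular to each end.
The perpendicular foot is at one end, so the two end-offsets along the wire are 0 and L = 0.197 m.
sinθ₁ = 0/√(0²+0.0482²) = 0.0000; sinθ₂ = 0.197/√(0.197²+0.0482²) = 0.9713.
B = (4π×10⁻⁷ × 11.3) / (4π × 0.0482) × (0.0000 + 0.9713) = 2.28×10⁻⁵ T.

B ≈ 22.8 μT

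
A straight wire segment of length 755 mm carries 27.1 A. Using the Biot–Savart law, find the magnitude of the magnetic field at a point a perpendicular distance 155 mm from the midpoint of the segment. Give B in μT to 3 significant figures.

For a finite straight segment, B = (μ₀I/4πd)(sinθ₁ + sinθ₂), where θ₁, θ₂ are the angles from the perpendicular to each end.
The perpendicular from the point meets the wire at its midpoint, so each end is L/2 = 0.3775 m away along the wire.
sinθ₁ = 0.3775/√(0.3775²+0.155²) = 0.9251; sinθ₂ = 0.3775/√(0.3775²+0.155²) = 0.9251.
B = (4π×10⁻⁷ × 27.1) / (4π × 0.155) × (0.9251 + 0.9251) = 3.23×10⁻⁵ T.

B ≈ 32.3 μT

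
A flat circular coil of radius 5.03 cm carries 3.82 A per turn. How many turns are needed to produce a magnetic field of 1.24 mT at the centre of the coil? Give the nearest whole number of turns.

N = 26

For an N-turn coil, B = Nμ₀I/(2R). A single turn gives B₁ = 4.77×10⁻⁵ T with R = 0.0503 m.
N = B/B₁ = 1.24×10⁻³ / 4.77×10⁻⁵ = 25.99.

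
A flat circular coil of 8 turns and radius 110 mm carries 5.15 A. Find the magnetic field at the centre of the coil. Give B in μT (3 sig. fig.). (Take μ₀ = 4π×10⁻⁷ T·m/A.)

B ≈ 235 μT

For an N-turn flat coil, B = Nμ₀I/(2R) with R = 0.11 m.
B = 8 × 2.94×10⁻⁵ T = 2.35×10⁻⁴ T.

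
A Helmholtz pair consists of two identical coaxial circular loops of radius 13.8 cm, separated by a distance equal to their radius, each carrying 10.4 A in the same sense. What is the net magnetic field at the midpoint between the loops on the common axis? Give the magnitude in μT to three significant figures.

Each loop contributes B = μ₀IR²/[2(R²+z²)^(3/2)] on the axis, with z measured from that loop.
Loop 1 (z = 0.069 m): B₁ = 3.39×10⁻⁵ T. Loop 2 (z = 0.069 m): B₂ = 3.39×10⁻⁵ T.
The fields add: B = B₁ + B₂ = 6.78×10⁻⁵ T.

B ≈ 67.8 μT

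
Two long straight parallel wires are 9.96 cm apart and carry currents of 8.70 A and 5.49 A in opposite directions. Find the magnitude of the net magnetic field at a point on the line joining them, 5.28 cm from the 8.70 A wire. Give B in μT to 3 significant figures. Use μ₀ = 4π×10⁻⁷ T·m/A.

Each long wire gives B = μ₀I/(2πd). Distances are d₁ = 0.0528 m and d₂ = 0.0468 m.
B₁ = 3.30×10⁻⁵ T, B₂ = 2.35×10⁻⁵ T.
Between antiparallel currents both contributions point the same way, so they add. B = B₁ + B₂ = 3.30×10⁻⁵ + 2.35×10⁻⁵ = 5.64×10⁻⁵ T.

B ≈ 56.4 μT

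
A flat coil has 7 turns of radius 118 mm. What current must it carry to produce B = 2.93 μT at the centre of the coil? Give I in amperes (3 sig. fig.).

For an N-turn coil, B = Nμ₀I/(2R) with R = 0.118 m, so I = 2RB/(Nμ₀) = 2 × 0.118 × 2.93×10⁻⁶ / (7 × 4π×10⁻⁷) = 7.86×10⁻² A.

I ≈ 0.0786 A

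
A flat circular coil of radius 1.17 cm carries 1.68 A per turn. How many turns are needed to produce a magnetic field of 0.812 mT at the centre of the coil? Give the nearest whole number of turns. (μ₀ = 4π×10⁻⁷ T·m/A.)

For an N-turn coil, B = Nμ₀I/(2R). A single turn gives B₁ = 9.02×10⁻⁵ T with R = 0.0117 m.
N = B/B₁ = 8.12×10⁻⁴ / 9.02×10⁻⁵ = 9.00.

N = 9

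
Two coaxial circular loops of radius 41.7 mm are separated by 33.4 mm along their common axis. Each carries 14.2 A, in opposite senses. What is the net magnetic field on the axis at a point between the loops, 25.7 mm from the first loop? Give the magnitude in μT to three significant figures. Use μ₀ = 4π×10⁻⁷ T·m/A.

B ≈ 71.5 μT

Each loop contributes B = μ₀IR²/[2(R²+z²)^(3/2)] on the axis, with z measured from that loop.
Loop 1 (z = 0.0257 m): B₁ = 1.32×10⁻⁴ T. Loop 2 (z = 0.0077 m): B₂ = 2.03×10⁻⁴ T.
The fields oppose: B = |B₁ − B₂| = 7.15×10⁻⁵ T.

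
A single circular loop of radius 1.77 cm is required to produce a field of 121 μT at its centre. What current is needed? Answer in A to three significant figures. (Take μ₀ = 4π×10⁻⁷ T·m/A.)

I ≈ 3.41 A

At the centre of a circular loop B = μ₀I/(2R), so I = 2RB/μ₀.
With R = 0.0177 m, I = 2 × 0.0177 × 1.21×10⁻⁴ / (4π×10⁻⁷) = 3.41 A.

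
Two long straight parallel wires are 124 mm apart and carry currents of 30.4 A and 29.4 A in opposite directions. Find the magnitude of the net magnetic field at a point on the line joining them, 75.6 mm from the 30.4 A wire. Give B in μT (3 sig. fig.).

Each long wire gives B = μ₀I/(2πd). Distances are d₁ = 0.0756 m and d₂ = 0.0484 m.
B₁ = 8.04×10⁻⁵ T, B₂ = 1.21×10⁻⁴ T.
Between antiparallel currents both contributions point the same way, so they add. B = B₁ + B₂ = 8.04×10⁻⁵ + 1.21×10⁻⁴ = 2.02×10⁻⁴ T.

B ≈ 202 μT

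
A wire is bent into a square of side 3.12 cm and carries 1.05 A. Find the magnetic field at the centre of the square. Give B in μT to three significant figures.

B ≈ 38.1 μT

Each side is a finite straight segment at perpendicular distance d = a/(2 tan(π/4)) = 0.0156 m from the centre, with end-angles ±π/4.
One side contributes B₁ = (μ₀I/4πd)·2 sin(π/4) = 9.52×10⁻⁶ T.
All 4 sides add in the same direction: B = 4 × 9.52×10⁻⁶ = 3.81×10⁻⁵ T.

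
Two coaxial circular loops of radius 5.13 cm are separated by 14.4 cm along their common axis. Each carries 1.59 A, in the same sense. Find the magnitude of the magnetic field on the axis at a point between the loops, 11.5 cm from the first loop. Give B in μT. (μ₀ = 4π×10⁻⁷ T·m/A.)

B ≈ 14.2 μT

Each loop contributes B = μ₀IR²/[2(R²+z²)^(3/2)] on the axis, with z measured from that loop.
Loop 1 (z = 0.115 m): B₁ = 1.32×10⁻⁶ T. Loop 2 (z = 0.029 m): B₂ = 1.28×10⁻⁵ T.
The fields add: B = B₁ + B₂ = 1.42×10⁻⁵ T.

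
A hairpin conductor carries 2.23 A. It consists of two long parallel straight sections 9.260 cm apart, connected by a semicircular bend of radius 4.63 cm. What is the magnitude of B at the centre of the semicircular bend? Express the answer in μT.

B ≈ 24.8 μT

The semicircular arc contributes B_arc = μ₀I·π/(4πR) = μ₀I/(4R) = 1.51×10⁻⁵ T.
Each semi-infinite lead is at perpendicular distance R = 0.0463 m from the centre, with the perpendicular foot at its near end, so it contributes μ₀I/(4πR); both point the same way, together 9.63×10⁻⁶ T.
Arc and leads all point the same direction: B = 1.51×10⁻⁵ + 9.63×10⁻⁶ = 2.48×10⁻⁵ T.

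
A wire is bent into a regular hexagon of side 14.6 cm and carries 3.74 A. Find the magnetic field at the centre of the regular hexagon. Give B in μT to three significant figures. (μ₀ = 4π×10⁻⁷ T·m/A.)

B ≈ 17.7 μT

Each side is a finite straight segment at perpendicular distance d = a/(2 tan(π/6)) = 0.1264 m from the centre, with end-angles ±π/6.
One side contributes B₁ = (μ₀I/4πd)·2 sin(π/6) = 2.96×10⁻⁶ T.
All 6 sides add in the same direction: B = 6 × 2.96×10⁻⁶ = 1.77×10⁻⁵ T.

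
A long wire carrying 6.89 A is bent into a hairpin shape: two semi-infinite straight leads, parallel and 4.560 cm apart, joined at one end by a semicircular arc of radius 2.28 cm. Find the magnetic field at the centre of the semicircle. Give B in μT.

B ≈ 155 μT

The semicircular arc contributes B_arc = μ₀I·π/(4πR) = μ₀I/(4R) = 9.49×10⁻⁵ T.
Each semi-infinite lead is at perpendicular distance R = 0.0228 m from the centre, with the perpendicular foot at its near end, so it contributes μ₀I/(4πR); both point the same way, together 6.04×10⁻⁵ T.
Arc and leads all point the same direction: B = 9.49×10⁻⁵ + 6.04×10⁻⁵ = 1.55×10⁻⁴ T.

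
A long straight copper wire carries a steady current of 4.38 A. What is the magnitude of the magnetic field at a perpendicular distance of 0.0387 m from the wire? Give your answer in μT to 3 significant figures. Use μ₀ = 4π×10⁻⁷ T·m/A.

For an infinitely long straight wire, B = μ₀I/(2πd).
B = (4π×10⁻⁷ × 4.38) / (2π × 0.0387) = 2.26×10⁻⁵ T.

B ≈ 22.6 μT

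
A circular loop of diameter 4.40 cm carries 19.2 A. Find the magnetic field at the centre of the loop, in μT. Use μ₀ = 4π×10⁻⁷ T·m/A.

B ≈ 548 μT

At the centre of a circular loop the Biot–Savart law gives B = μ₀I/(2R) (so R = 0.022 m).
B = (4π×10⁻⁷ × 19.2) / (2 × 0.022) = 5.48×10⁻⁴ T.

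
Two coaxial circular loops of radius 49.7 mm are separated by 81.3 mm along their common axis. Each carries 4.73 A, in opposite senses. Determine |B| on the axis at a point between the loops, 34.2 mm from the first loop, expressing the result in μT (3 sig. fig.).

B ≈ 10.6 μT

Each loop contributes B = μ₀IR²/[2(R²+z²)^(3/2)] on the axis, with z measured from that loop.
Loop 1 (z = 0.0342 m): B₁ = 3.34×10⁻⁵ T. Loop 2 (z = 0.0471 m): B₂ = 2.29×10⁻⁵ T.
The fields oppose: B = |B₁ − B₂| = 1.06×10⁻⁵ T.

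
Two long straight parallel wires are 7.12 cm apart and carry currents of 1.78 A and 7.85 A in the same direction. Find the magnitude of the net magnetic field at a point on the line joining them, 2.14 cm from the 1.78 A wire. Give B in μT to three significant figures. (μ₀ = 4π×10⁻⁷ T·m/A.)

B ≈ 14.9 μT

Each long wire gives B = μ₀I/(2πd). Distances are d₁ = 0.0214 m and d₂ = 0.0498 m.
B₁ = 1.66×10⁻⁵ T, B₂ = 3.15×10⁻⁵ T.
Between parallel currents the two contributions point in opposite directions, so they subtract. B = |B₁ − B₂| = |1.66×10⁻⁵ − 3.15×10⁻⁵| = 1.49×10⁻⁵ T.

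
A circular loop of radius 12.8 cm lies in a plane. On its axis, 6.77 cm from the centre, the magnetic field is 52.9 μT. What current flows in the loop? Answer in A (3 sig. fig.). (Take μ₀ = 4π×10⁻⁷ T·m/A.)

I ≈ 15.6 A

On the axis of a loop, B = μ₀IR²/[2(R²+z²)^(3/2)], so I = 2B(R²+z²)^(3/2)/(μ₀R²).
R² + z² = 0.01638 + 0.004583 = 0.02097 m²; raised to 3/2 gives 3.04×10⁻³ m³.
I = 2 × 5.29×10⁻⁵ × 3.04×10⁻³ / (1.26×10⁻⁶ × 0.01638) = 15.6 A.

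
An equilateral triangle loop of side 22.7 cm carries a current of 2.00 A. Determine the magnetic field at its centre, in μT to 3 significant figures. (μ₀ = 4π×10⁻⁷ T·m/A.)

B ≈ 15.9 μT

Each side is a finite straight segment at perpendicular distance d = a/(2 tan(π/3)) = 0.06553 m from the centre, with end-angles ±π/3.
One side contributes B₁ = (μ₀I/4πd)·2 sin(π/3) = 5.29×10⁻⁶ T.
All 3 sides add in the same direction: B = 3 × 5.29×10⁻⁶ = 1.59×10⁻⁵ T.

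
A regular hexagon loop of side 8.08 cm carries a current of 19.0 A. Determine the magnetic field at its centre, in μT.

Each side is a finite straight segment at perpendicular distance d = a/(2 tan(π/6)) = 0.06997 m from the centre, with end-angles ±π/6.
One side contributes B₁ = (μ₀I/4πd)·2 sin(π/6) = 2.72×10⁻⁵ T.
All 6 sides add in the same direction: B = 6 × 2.72×10⁻⁵ = 1.63×10⁻⁴ T.

B ≈ 163 μT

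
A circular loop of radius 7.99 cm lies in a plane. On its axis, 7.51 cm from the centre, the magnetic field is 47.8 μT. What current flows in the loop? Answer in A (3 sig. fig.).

I ≈ 15.7 A

On the axis of a loop, B = μ₀IR²/[2(R²+z²)^(3/2)], so I = 2B(R²+z²)^(3/2)/(μ₀R²).
R² + z² = 0.006384 + 0.00564 = 0.01202 m²; raised to 3/2 gives 1.32×10⁻³ m³.
I = 2 × 4.78×10⁻⁵ × 1.32×10⁻³ / (1.26×10⁻⁶ × 0.006384) = 15.7 A.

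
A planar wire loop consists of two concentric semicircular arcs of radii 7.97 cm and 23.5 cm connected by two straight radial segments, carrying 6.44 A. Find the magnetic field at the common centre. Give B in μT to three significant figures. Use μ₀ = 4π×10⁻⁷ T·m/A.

The radial connectors point toward the centre, so dl × r̂ = 0 and they contribute nothing.
Each semicircle gives μ₀I/(4R): inner arc 2.54×10⁻⁵ T, outer arc 8.61×10⁻⁶ T.
The two arcs carry current in opposite angular senses, so their fields oppose: B = |2.54×10⁻⁵ − 8.61×10⁻⁶| = 1.68×10⁻⁵ T.

B ≈ 16.8 μT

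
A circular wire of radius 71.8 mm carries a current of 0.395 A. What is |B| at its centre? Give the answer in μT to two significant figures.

B ≈ 3.5 μT

At the centre of a circular loop the Biot–Savart law gives B = μ₀I/(2R).
B = (4π×10⁻⁷ × 0.395) / (2 × 0.0718) = 3.46×10⁻⁶ T.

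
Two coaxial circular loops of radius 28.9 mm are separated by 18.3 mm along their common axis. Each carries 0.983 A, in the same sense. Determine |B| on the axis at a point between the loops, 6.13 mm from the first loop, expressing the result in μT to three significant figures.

Each loop contributes B = μ₀IR²/[2(R²+z²)^(3/2)] on the axis, with z measured from that loop.
Loop 1 (z = 0.00613 m): B₁ = 2.00×10⁻⁵ T. Loop 2 (z = 0.01217 m): B₂ = 1.67×10⁻⁵ T.
The fields add: B = B₁ + B₂ = 3.67×10⁻⁵ T.

B ≈ 36.7 μT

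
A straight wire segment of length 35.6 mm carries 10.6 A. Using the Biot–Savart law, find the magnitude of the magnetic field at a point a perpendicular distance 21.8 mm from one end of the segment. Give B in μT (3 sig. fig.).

For a finite straight segment, B = (μ₀I/4πd)(sinθ₁ + sinθ₂), where θ₁, θ₂ are the angles from the perpendicular to each end.
The perpendicular foot is at one end, so the two end-offsets along the wire are 0 and L = 0.0356 m.
sinθ₁ = 0/√(0²+0.0218²) = 0.0000; sinθ₂ = 0.0356/√(0.0356²+0.0218²) = 0.8528.
B = (4π×10⁻⁷ × 10.6) / (4π × 0.0218) × (0.0000 + 0.8528) = 4.15×10⁻⁵ T.

B ≈ 41.5 μT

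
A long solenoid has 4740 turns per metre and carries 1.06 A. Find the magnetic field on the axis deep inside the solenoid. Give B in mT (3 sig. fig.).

B ≈ 6.31 mT

Inside a long solenoid, B = μ₀nI with n = 4740 turns/m.
B = 4π×10⁻⁷ × 4740 × 1.06 = 6.31×10⁻³ T.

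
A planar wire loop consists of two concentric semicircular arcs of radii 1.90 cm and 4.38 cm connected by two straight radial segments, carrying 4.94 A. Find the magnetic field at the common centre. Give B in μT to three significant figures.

The radial connectors point toward the centre, so dl × r̂ = 0 and they contribute nothing.
Each semicircle gives μ₀I/(4R): inner arc 8.17×10⁻⁵ T, outer arc 3.54×10⁻⁵ T.
The two arcs carry current in opposite angular senses, so their fields oppose: B = |8.17×10⁻⁵ − 3.54×10⁻⁵| = 4.62×10⁻⁵ T.

B ≈ 46.2 μT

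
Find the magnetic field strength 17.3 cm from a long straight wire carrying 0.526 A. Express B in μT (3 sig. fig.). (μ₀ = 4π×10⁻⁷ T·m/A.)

B ≈ 0.608 μT

For an infinitely long straight wire, B = μ₀I/(2πd).
B = (4π×10⁻⁷ × 0.526) / (2π × 0.173) = 6.08×10⁻⁷ T.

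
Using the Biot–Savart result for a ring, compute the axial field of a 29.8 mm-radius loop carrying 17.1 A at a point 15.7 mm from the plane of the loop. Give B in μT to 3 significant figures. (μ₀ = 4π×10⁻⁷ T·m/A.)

B ≈ 250 μT

On the axis of a circular loop, B = μ₀IR² / [2(R²+z²)^(3/2)].
R² + z² = (0.0298)² + (0.0157)² = 0.001135 m², and (R²+z²)^(3/2) = 3.82×10⁻⁵ m³.
B = (4π×10⁻⁷ × 17.1 × 0.000888) / (2 × 3.82×10⁻⁵) = 2.50×10⁻⁴ T.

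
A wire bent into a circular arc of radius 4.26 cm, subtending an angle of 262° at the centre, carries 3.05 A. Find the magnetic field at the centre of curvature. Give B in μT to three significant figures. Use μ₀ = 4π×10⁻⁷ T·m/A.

B ≈ 32.7 μT

The Biot–Savart field of a circular arc at its centre is B = μ₀Iφ/(4πR), with φ = 4.573 rad.
B = (4π×10⁻⁷ × 3.05 × 4.573) / (4π × 0.0426) = 3.27×10⁻⁵ T.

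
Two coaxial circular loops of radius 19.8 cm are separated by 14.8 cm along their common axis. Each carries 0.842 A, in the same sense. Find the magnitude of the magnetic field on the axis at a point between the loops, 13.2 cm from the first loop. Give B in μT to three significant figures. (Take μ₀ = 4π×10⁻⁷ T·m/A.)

Each loop contributes B = μ₀IR²/[2(R²+z²)^(3/2)] on the axis, with z measured from that loop.
Loop 1 (z = 0.132 m): B₁ = 1.54×10⁻⁶ T. Loop 2 (z = 0.016 m): B₂ = 2.65×10⁻⁶ T.
The fields add: B = B₁ + B₂ = 4.19×10⁻⁶ T.

B ≈ 4.19 μT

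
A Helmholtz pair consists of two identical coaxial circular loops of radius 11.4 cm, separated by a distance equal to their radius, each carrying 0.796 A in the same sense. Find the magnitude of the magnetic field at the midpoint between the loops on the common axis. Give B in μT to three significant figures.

B ≈ 6.28 μT

Each loop contributes B = μ₀IR²/[2(R²+z²)^(3/2)] on the axis, with z measured from that loop.
Loop 1 (z = 0.057 m): B₁ = 3.14×10⁻⁶ T. Loop 2 (z = 0.057 m): B₂ = 3.14×10⁻⁶ T.
The fields add: B = B₁ + B₂ = 6.28×10⁻⁶ T.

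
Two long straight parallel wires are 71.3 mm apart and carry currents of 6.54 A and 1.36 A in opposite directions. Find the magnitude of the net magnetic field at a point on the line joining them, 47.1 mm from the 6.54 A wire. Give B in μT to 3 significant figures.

Each long wire gives B = μ₀I/(2πd). Distances are d₁ = 0.0471 m and d₂ = 0.0242 m.
B₁ = 2.78×10⁻⁵ T, B₂ = 1.12×10⁻⁵ T.
Between antiparallel currents both contributions point the same way, so they add. B = B₁ + B₂ = 2.78×10⁻⁵ + 1.12×10⁻⁵ = 3.90×10⁻⁵ T.

B ≈ 39.0 μT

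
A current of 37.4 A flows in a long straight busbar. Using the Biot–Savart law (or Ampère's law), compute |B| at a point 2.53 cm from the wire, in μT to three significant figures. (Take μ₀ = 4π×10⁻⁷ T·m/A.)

For an infinitely long straight wire, B = μ₀I/(2πd).
B = (4π×10⁻⁷ × 37.4) / (2π × 0.0253) = 2.96×10⁻⁴ T.

B ≈ 296 μT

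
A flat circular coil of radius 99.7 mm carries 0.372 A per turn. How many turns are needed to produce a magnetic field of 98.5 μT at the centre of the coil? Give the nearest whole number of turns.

N = 42

For an N-turn coil, B = Nμ₀I/(2R). A single turn gives B₁ = 2.34×10⁻⁶ T with R = 0.0997 m.
N = B/B₁ = 9.85×10⁻⁵ / 2.34×10⁻⁶ = 42.02.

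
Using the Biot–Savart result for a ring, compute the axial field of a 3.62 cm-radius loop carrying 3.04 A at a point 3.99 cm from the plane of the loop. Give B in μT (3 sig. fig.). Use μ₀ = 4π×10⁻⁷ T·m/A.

On the axis of a circular loop, B = μ₀IR² / [2(R²+z²)^(3/2)].
R² + z² = (0.0362)² + (0.0399)² = 0.002902 m², and (R²+z²)^(3/2) = 1.56×10⁻⁴ m³.
B = (4π×10⁻⁷ × 3.04 × 0.00131) / (2 × 1.56×10⁻⁴) = 1.60×10⁻⁵ T.

B ≈ 16.0 μT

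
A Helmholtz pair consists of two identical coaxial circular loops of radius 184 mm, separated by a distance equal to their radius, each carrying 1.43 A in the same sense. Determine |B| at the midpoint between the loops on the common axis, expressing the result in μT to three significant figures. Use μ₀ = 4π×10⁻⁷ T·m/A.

B ≈ 6.99 μT

Each loop contributes B = μ₀IR²/[2(R²+z²)^(3/2)] on the axis, with z measured from that loop.
Loop 1 (z = 0.092 m): B₁ = 3.49×10⁻⁶ T. Loop 2 (z = 0.092 m): B₂ = 3.49×10⁻⁶ T.
The fields add: B = B₁ + B₂ = 6.99×10⁻⁶ T.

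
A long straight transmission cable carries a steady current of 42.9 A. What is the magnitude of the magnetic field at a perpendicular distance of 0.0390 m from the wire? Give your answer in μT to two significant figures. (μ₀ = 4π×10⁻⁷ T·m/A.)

For an infinitely long straight wire, B = μ₀I/(2πd).
B = (4π×10⁻⁷ × 42.9) / (2π × 0.039) = 2.20×10⁻⁴ T.

B ≈ 220 μT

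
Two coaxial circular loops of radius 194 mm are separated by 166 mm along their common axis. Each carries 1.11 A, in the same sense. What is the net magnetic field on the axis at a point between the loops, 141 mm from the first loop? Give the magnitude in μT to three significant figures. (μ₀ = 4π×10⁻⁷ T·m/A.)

Each loop contributes B = μ₀IR²/[2(R²+z²)^(3/2)] on the axis, with z measured from that loop.
Loop 1 (z = 0.141 m): B₁ = 1.90×10⁻⁶ T. Loop 2 (z = 0.025 m): B₂ = 3.51×10⁻⁶ T.
The fields add: B = B₁ + B₂ = 5.41×10⁻⁶ T.

B ≈ 5.41 μT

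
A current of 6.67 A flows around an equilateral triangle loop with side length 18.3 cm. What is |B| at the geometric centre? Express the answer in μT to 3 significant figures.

B ≈ 65.6 μT

Each side is a finite straight segment at perpendicular distance d = a/(2 tan(π/3)) = 0.05283 m from the centre, with end-angles ±π/3.
One side contributes B₁ = (μ₀I/4πd)·2 sin(π/3) = 2.19×10⁻⁵ T.
All 3 sides add in the same direction: B = 3 × 2.19×10⁻⁵ = 6.56×10⁻⁵ T.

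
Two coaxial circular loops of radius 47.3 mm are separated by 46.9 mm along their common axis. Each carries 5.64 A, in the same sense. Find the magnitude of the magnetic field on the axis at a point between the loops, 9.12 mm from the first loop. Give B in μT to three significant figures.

Each loop contributes B = μ₀IR²/[2(R²+z²)^(3/2)] on the axis, with z measured from that loop.
Loop 1 (z = 0.00912 m): B₁ = 7.09×10⁻⁵ T. Loop 2 (z = 0.03778 m): B₂ = 3.57×10⁻⁵ T.
The fields add: B = B₁ + B₂ = 1.07×10⁻⁴ T.

B ≈ 107 μT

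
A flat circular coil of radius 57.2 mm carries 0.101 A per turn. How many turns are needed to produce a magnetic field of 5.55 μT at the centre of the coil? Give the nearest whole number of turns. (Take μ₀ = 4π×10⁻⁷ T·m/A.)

N = 5

For an N-turn coil, B = Nμ₀I/(2R). A single turn gives B₁ = 1.11×10⁻⁶ T with R = 0.0572 m.
N = B/B₁ = 5.55×10⁻⁶ / 1.11×10⁻⁶ = 5.00.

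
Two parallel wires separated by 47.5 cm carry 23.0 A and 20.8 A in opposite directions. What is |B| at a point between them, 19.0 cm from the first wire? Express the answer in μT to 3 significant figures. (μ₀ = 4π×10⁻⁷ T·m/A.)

Each long wire gives B = μ₀I/(2πd). Distances are d₁ = 0.19 m and d₂ = 0.285 m.
B₁ = 2.42×10⁻⁵ T, B₂ = 1.46×10⁻⁵ T.
Between antiparallel currents both contributions point the same way, so they add. B = B₁ + B₂ = 2.42×10⁻⁵ + 1.46×10⁻⁵ = 3.88×10⁻⁵ T.

B ≈ 38.8 μT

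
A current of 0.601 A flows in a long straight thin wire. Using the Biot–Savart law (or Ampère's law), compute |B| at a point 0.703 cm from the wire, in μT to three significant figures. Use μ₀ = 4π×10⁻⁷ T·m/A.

B ≈ 17.1 μT

For an infinitely long straight wire, B = μ₀I/(2πd).
B = (4π×10⁻⁷ × 0.601) / (2π × 0.00703) = 1.71×10⁻⁵ T.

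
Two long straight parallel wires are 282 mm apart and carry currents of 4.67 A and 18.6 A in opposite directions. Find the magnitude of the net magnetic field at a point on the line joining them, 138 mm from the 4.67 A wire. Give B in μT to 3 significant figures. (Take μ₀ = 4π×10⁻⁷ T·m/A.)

Each long wire gives B = μ₀I/(2πd). Distances are d₁ = 0.138 m and d₂ = 0.144 m.
B₁ = 6.77×10⁻⁶ T, B₂ = 2.58×10⁻⁵ T.
Between antiparallel currents both contributions point the same way, so they add. B = B₁ + B₂ = 6.77×10⁻⁶ + 2.58×10⁻⁵ = 3.26×10⁻⁵ T.

B ≈ 32.6 μT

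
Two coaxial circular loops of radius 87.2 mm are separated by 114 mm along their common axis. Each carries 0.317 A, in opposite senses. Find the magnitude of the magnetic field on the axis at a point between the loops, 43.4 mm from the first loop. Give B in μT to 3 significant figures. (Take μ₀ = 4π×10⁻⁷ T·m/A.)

B ≈ 0.567 μT

Each loop contributes B = μ₀IR²/[2(R²+z²)^(3/2)] on the axis, with z measured from that loop.
Loop 1 (z = 0.0434 m): B₁ = 1.64×10⁻⁶ T. Loop 2 (z = 0.0706 m): B₂ = 1.07×10⁻⁶ T.
The fields oppose: B = |B₁ − B₂| = 5.67×10⁻⁷ T.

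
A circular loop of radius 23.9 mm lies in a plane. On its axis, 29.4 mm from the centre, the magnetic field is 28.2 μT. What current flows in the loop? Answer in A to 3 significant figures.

On the axis of a loop, B = μ₀IR²/[2(R²+z²)^(3/2)], so I = 2B(R²+z²)^(3/2)/(μ₀R²).
R² + z² = 0.0005712 + 0.0008644 = 0.001436 m²; raised to 3/2 gives 5.44×10⁻⁵ m³.
I = 2 × 2.82×10⁻⁵ × 5.44×10⁻⁵ / (1.26×10⁻⁶ × 0.0005712) = 4.27 A.

I ≈ 4.27 A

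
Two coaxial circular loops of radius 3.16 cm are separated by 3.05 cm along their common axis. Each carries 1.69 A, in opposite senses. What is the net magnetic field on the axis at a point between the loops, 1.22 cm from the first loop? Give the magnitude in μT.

B ≈ 5.51 μT

Each loop contributes B = μ₀IR²/[2(R²+z²)^(3/2)] on the axis, with z measured from that loop.
Loop 1 (z = 0.0122 m): B₁ = 2.73×10⁻⁵ T. Loop 2 (z = 0.0183 m): B₂ = 2.18×10⁻⁵ T.
The fields oppose: B = |B₁ − B₂| = 5.51×10⁻⁶ T.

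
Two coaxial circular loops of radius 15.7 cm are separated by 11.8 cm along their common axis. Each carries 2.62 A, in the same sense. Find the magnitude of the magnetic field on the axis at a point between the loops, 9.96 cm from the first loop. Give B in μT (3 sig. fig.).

Each loop contributes B = μ₀IR²/[2(R²+z²)^(3/2)] on the axis, with z measured from that loop.
Loop 1 (z = 0.0996 m): B₁ = 6.31×10⁻⁶ T. Loop 2 (z = 0.0184 m): B₂ = 1.03×10⁻⁵ T.
The fields add: B = B₁ + B₂ = 1.66×10⁻⁵ T.

B ≈ 16.6 μT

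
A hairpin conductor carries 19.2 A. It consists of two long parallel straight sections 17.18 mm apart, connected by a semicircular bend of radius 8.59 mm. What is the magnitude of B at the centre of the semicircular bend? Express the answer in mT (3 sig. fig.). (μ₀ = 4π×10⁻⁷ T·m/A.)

B ≈ 1.15 mT

The semicircular arc contributes B_arc = μ₀I·π/(4πR) = μ₀I/(4R) = 7.02×10⁻⁴ T.
Each semi-infinite lead is at perpendicular distance R = 0.00859 m from the centre, with the perpendicular foot at its near end, so it contributes μ₀I/(4πR); both point the same way, together 4.47×10⁻⁴ T.
Arc and leads all point the same direction: B = 7.02×10⁻⁴ + 4.47×10⁻⁴ = 1.15×10⁻³ T.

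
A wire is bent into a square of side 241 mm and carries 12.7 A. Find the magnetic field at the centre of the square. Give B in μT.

B ≈ 59.6 μT

Each side is a finite straight segment at perpendicular distance d = a/(2 tan(π/4)) = 0.1205 m from the centre, with end-angles ±π/4.
One side contributes B₁ = (μ₀I/4πd)·2 sin(π/4) = 1.49×10⁻⁵ T.
All 4 sides add in the same direction: B = 4 × 1.49×10⁻⁵ = 5.96×10⁻⁵ T.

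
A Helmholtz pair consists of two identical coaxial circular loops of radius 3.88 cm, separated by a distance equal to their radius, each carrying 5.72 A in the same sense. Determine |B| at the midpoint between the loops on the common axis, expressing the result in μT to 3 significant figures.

Each loop contributes B = μ₀IR²/[2(R²+z²)^(3/2)] on the axis, with z measured from that loop.
Loop 1 (z = 0.0194 m): B₁ = 6.63×10⁻⁵ T. Loop 2 (z = 0.0194 m): B₂ = 6.63×10⁻⁵ T.
The fields add: B = B₁ + B₂ = 1.33×10⁻⁴ T.

B ≈ 133 μT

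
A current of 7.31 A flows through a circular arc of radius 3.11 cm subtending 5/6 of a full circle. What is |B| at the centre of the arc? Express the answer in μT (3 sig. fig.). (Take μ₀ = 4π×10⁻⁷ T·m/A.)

B ≈ 123 μT

The Biot–Savart field of a circular arc at its centre is B = μ₀Iφ/(4πR), with φ = 5.236 rad.
B = (4π×10⁻⁷ × 7.31 × 5.236) / (4π × 0.0311) = 1.23×10⁻⁴ T.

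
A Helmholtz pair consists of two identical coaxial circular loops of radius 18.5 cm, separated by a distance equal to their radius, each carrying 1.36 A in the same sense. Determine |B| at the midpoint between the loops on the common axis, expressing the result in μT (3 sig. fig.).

B ≈ 6.61 μT

Each loop contributes B = μ₀IR²/[2(R²+z²)^(3/2)] on the axis, with z measured from that loop.
Loop 1 (z = 0.0925 m): B₁ = 3.31×10⁻⁶ T. Loop 2 (z = 0.0925 m): B₂ = 3.31×10⁻⁶ T.
The fields add: B = B₁ + B₂ = 6.61×10⁻⁶ T.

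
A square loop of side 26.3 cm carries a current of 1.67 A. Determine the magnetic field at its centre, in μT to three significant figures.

B ≈ 7.18 μT

Each side is a finite straight segment at perpendicular distance d = a/(2 tan(π/4)) = 0.1315 m from the centre, with end-angles ±π/4.
One side contributes B₁ = (μ₀I/4πd)·2 sin(π/4) = 1.80×10⁻⁶ T.
All 4 sides add in the same direction: B = 4 × 1.80×10⁻⁶ = 7.18×10⁻⁶ T.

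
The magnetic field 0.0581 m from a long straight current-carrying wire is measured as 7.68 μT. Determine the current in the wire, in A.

For a long straight wire B = μ₀I/(2πd), so I = 2πdB/μ₀.
I = 2π × 0.0581 × 7.68×10⁻⁶ / (4π×10⁻⁷) = 2.23 A.

I ≈ 2.23 A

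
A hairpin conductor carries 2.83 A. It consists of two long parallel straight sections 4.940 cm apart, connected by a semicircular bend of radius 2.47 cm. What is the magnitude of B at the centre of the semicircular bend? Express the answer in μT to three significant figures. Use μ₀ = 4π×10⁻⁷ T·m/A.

B ≈ 58.9 μT

The semicircular arc contributes B_arc = μ₀I·π/(4πR) = μ₀I/(4R) = 3.60×10⁻⁵ T.
Each semi-infinite lead is at perpendicular distance R = 0.0247 m from the centre, with the perpendicular foot at its near end, so it contributes μ₀I/(4πR); both point the same way, together 2.29×10⁻⁵ T.
Arc and leads all point the same direction: B = 3.60×10⁻⁵ + 2.29×10⁻⁵ = 5.89×10⁻⁵ T.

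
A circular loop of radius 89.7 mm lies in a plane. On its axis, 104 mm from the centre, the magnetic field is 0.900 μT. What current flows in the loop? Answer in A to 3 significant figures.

On the axis of a loop, B = μ₀IR²/[2(R²+z²)^(3/2)], so I = 2B(R²+z²)^(3/2)/(μ₀R²).
R² + z² = 0.008046 + 0.01082 = 0.01886 m²; raised to 3/2 gives 2.59×10⁻³ m³.
I = 2 × 9.00×10⁻⁷ × 2.59×10⁻³ / (1.26×10⁻⁶ × 0.008046) = 0.461 A.

I ≈ 0.461 A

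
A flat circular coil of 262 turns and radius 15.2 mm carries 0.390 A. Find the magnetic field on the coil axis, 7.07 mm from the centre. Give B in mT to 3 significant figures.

B ≈ 3.15 mT

For an N-turn flat coil, B = Nμ₀IR²/[2(R²+z²)^(3/2)] with R = 0.0152 m, z = 0.00707 m.
B = 262 × 1.20×10⁻⁵ T = 3.15×10⁻³ T.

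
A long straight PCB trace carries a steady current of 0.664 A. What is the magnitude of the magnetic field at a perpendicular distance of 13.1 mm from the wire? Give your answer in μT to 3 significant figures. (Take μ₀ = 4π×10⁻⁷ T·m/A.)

For an infinitely long straight wire, B = μ₀I/(2πd).
B = (4π×10⁻⁷ × 0.664) / (2π × 0.0131) = 1.01×10⁻⁵ T.

B ≈ 10.1 μT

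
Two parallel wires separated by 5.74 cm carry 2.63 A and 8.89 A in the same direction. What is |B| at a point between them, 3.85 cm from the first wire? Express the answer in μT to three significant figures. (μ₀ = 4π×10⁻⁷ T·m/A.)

Each long wire gives B = μ₀I/(2πd). Distances are d₁ = 0.0385 m and d₂ = 0.0189 m.
B₁ = 1.37×10⁻⁵ T, B₂ = 9.41×10⁻⁵ T.
Between parallel currents the two contributions point in opposite directions, so they subtract. B = |B₁ − B₂| = |1.37×10⁻⁵ − 9.41×10⁻⁵| = 8.04×10⁻⁵ T.

B ≈ 80.4 μT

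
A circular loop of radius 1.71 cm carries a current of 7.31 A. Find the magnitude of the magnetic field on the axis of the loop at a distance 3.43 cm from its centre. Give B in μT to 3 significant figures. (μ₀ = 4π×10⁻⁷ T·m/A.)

On the axis of a circular loop, B = μ₀IR² / [2(R²+z²)^(3/2)].
R² + z² = (0.0171)² + (0.0343)² = 0.001469 m², and (R²+z²)^(3/2) = 5.63×10⁻⁵ m³.
B = (4π×10⁻⁷ × 7.31 × 0.0002924) / (2 × 5.63×10⁻⁵) = 2.39×10⁻⁵ T.

B ≈ 23.9 μT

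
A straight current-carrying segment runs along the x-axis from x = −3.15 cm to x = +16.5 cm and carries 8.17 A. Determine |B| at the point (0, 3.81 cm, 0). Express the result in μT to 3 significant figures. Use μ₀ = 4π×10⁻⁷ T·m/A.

For a finite straight segment, B = (μ₀I/4πd)(sinθ₁ + sinθ₂), where θ₁, θ₂ are the angles from the perpendicular to each end.
The perpendicular distance is d = 0.0381 m; the end-offsets along the wire are a = 0.0315 m and b = 0.165 m.
sinθ₁ = 0.0315/√(0.0315²+0.0381²) = 0.6372; sinθ₂ = 0.165/√(0.165²+0.0381²) = 0.9744.
B = (4π×10⁻⁷ × 8.17) / (4π × 0.0381) × (0.6372 + 0.9744) = 3.46×10⁻⁵ T.

B ≈ 34.6 μT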